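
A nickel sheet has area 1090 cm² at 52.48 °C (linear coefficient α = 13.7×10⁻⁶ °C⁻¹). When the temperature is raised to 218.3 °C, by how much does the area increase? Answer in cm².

Area coefficient ≈ 2α; |ΔT| = 165.82 K
ΔA = 2αA₀ΔT = 2(13.7×10⁻⁶)(1090)(165.82) = 4.95 cm²

ΔA = 4.95 cm²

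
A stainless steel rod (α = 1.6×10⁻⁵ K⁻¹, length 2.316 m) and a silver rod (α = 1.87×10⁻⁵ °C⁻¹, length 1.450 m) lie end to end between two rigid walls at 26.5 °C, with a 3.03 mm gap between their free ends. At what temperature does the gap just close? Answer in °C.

T = 73.7 °C

Gap closes when ΔL₁ + ΔL₂ = 3.03 mm = 3.03×10⁻³ m
(α₁L₁ + α₂L₂)ΔT = g
α₁L₁ + α₂L₂ = 1.6×10⁻⁵×2.316 + 1.87×10⁻⁵×1.450 = 6.4171×10⁻⁵ m/K
ΔT = 3.03×10⁻³ / 6.4171×10⁻⁵ = 47.218 K
T = 26.5 + 47.218 = 73.718 °C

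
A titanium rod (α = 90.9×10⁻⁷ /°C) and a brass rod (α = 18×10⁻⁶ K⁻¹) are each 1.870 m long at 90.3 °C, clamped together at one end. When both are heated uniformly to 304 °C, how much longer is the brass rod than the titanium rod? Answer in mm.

3.56 mm

ΔT = 213.7 K
titanium: ΔL = 90.9×10⁻⁷ × 1.870 m × 213.7 = 3.6325×10⁻³ m = 3.6325 mm
brass: ΔL = 18×10⁻⁶ × 1.870 m × 213.7 = 7.1931×10⁻³ m = 7.1931 mm
difference = 7.1931 − 3.6325 = 3.5606 mm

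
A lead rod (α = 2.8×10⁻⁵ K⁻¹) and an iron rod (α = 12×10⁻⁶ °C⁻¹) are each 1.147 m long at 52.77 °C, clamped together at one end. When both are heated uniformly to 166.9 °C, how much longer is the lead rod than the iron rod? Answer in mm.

2.09 mm

ΔT = 114.13 K
lead: ΔL = 2.8×10⁻⁵ × 1.147 m × 114.13 = 3.6654×10⁻³ m = 3.6654 mm
iron: ΔL = 12×10⁻⁶ × 1.147 m × 114.13 = 1.5709×10⁻³ m = 1.5709 mm
difference = 3.6654 − 1.5709 = 2.0945 mm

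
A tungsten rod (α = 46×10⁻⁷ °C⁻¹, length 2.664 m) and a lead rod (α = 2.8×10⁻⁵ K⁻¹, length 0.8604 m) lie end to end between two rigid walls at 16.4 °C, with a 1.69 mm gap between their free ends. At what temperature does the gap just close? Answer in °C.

T = 62.9 °C

Gap closes when ΔL₁ + ΔL₂ = 1.69 mm = 1.69×10⁻³ m
(α₁L₁ + α₂L₂)ΔT = g
α₁L₁ + α₂L₂ = 46×10⁻⁷×2.664 + 2.8×10⁻⁵×0.8604 = 3.63456×10⁻⁵ m/K
ΔT = 1.69×10⁻³ / 3.63456×10⁻⁵ = 46.498 K
T = 16.4 + 46.498 = 62.898 °C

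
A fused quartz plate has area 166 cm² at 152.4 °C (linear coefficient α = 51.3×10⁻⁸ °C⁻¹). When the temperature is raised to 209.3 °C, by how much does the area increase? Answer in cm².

Area coefficient ≈ 2α; |ΔT| = 56.9 K
ΔA = 2αA₀ΔT = 2(51.3×10⁻⁸)(166)(56.9) = 9.69×10⁻³ cm²

ΔA = 0.00969 cm²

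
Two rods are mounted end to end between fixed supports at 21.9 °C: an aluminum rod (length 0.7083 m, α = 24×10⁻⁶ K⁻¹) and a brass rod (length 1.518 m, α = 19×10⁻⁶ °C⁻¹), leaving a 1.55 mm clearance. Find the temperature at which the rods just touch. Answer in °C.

α₁L₁ = 1.69992×10⁻⁵ m/K, α₂L₂ = 2.8842×10⁻⁵ m/K → total 4.58412×10⁻⁵ m/K
ΔT = g/(α₁L₁+α₂L₂) = 1.55×10⁻³ / 4.58412×10⁻⁵ = 33.812 K
T = 21.9 + 33.812 = 55.712 °C

T = 55.7 °C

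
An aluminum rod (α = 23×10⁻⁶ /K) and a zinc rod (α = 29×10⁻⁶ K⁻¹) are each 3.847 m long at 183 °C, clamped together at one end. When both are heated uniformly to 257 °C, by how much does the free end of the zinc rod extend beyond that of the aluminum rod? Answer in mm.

ΔT = 74 K
aluminum: ΔL = 23×10⁻⁶ × 3.847 m × 74 = 6.5476×10⁻³ m = 6.5476 mm
zinc: ΔL = 29×10⁻⁶ × 3.847 m × 74 = 8.2557×10⁻³ m = 8.2557 mm
difference = 8.2557 − 6.5476 = 1.7081 mm

1.71 mm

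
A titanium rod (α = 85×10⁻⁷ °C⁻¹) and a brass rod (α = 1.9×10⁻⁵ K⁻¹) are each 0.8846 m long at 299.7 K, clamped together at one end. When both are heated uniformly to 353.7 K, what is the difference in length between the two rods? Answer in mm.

0.502 mm

ΔT = 54.0 K
titanium: ΔL = 85×10⁻⁷ × 0.8846 m × 54.0 = 4.0603×10⁻⁴ m = 0.40603 mm
brass: ΔL = 1.9×10⁻⁵ × 0.8846 m × 54.0 = 9.0760×10⁻⁴ m = 0.90760 mm
difference = 0.90760 − 0.40603 = 0.50157 mm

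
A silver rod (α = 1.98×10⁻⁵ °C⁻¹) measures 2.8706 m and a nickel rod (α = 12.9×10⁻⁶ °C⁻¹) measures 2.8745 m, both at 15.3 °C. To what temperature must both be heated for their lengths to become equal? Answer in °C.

T = 212.7 °C

Equal length when α₁L₁ΔT − α₂L₂ΔT = L₂ − L₁ = 3.90×10⁻³ m
α₁L₁ = 5.683788×10⁻⁵, α₂L₂ = 3.708105×10⁻⁵ → Δ(αL) = 1.975683×10⁻⁵ m/K
ΔT = 3.90×10⁻³ / 1.975683×10⁻⁵ = 197.400 K, so T = 15.3 + 197.400 = 212.700 °C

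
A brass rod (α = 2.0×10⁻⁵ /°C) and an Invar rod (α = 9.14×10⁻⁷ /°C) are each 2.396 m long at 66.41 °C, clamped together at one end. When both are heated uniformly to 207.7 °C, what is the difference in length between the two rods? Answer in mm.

6.46 mm

ΔT = 141.29 K
brass: ΔL = 2.0×10⁻⁵ × 2.396 m × 141.29 = 6.7706×10⁻³ m = 6.7706 mm
Invar: ΔL = 9.14×10⁻⁷ × 2.396 m × 141.29 = 3.0942×10⁻⁴ m = 0.30942 mm
difference = 6.7706 − 0.30942 = 6.46118 mm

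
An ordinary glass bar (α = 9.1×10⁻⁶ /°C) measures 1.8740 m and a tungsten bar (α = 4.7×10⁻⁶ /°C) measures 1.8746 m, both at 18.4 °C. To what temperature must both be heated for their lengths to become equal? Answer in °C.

L₁(1 + α₁ΔT) = L₂(1 + α₂ΔT) ⇒ ΔT = (L₂ − L₁)/(α₁L₁ − α₂L₂)
L₂ − L₁ = 1.8746 − 1.8740 = 6.00×10⁻⁴ m
α₁L₁ − α₂L₂ = 9.1×10⁻⁶×1.8740 − 4.7×10⁻⁶×1.8746 = 8.24278×10⁻⁶ m/K
ΔT = 6.00×10⁻⁴ / 8.24278×10⁻⁶ = 72.7910 K
T = 18.4 + 72.7910 = 91.1910 °C

T = 91.19 °C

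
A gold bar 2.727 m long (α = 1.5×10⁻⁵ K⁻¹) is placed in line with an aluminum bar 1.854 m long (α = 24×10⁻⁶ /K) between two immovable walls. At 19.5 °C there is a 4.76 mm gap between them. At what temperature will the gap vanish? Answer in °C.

T = 75.2 °C

α₁L₁ = 4.0905×10⁻⁵ m/K, α₂L₂ = 4.4496×10⁻⁵ m/K → total 8.5401×10⁻⁵ m/K
ΔT = g/(α₁L₁+α₂L₂) = 4.76×10⁻³ / 8.5401×10⁻⁵ = 55.737 K
T = 19.5 + 55.737 = 75.237 °C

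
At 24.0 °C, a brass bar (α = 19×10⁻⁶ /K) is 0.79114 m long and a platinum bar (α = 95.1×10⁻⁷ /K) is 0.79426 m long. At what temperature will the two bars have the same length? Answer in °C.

Equal length when α₁L₁ΔT − α₂L₂ΔT = L₂ − L₁ = 3.12×10⁻³ m
α₁L₁ = 1.503166×10⁻⁵, α₂L₂ = 7.5534126×10⁻⁶ → Δ(αL) = 7.4782474×10⁻⁶ m/K
ΔT = 3.12×10⁻³ / 7.4782474×10⁻⁶ = 417.210 K, so T = 24.0 + 417.210 = 441.210 °C

T = 441.2 °C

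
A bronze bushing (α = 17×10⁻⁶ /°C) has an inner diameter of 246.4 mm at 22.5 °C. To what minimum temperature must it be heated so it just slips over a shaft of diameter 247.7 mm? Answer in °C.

T = 333 °C

Required Δd = 247.7 − 246.4 = 1.3 mm
Δd = αd₀ΔT ⇒ ΔT = Δd/(αd₀) = 1.3 / (17×10⁻⁶ × 246.4) = 310.35 K
T_min = 22.5 + 310.35 = 332.85 °C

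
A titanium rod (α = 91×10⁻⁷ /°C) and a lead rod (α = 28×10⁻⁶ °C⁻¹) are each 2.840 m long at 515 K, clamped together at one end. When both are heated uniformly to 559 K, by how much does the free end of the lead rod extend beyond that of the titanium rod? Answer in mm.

ΔT = 44 K
titanium: ΔL = 91×10⁻⁷ × 2.840 m × 44 = 1.1371×10⁻³ m = 1.1371 mm
lead: ΔL = 28×10⁻⁶ × 2.840 m × 44 = 3.4989×10⁻³ m = 3.4989 mm
difference = 3.4989 − 1.1371 = 2.3618 mm

2.36 mm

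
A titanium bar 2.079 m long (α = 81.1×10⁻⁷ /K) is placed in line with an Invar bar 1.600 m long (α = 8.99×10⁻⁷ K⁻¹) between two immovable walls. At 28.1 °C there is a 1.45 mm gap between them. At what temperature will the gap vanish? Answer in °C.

α₁L₁ = 1.686069×10⁻⁵ m/K, α₂L₂ = 1.4384×10⁻⁶ m/K → total 1.829909×10⁻⁵ m/K
ΔT = g/(α₁L₁+α₂L₂) = 1.45×10⁻³ / 1.829909×10⁻⁵ = 79.24 K
T = 28.1 + 79.24 = 107.34 °C

T = 107 °C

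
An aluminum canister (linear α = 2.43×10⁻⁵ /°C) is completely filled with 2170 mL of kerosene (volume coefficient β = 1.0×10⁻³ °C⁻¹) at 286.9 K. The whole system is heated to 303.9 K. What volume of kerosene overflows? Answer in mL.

34.2 mL

The canister also expands: β_container ≈ 3α = 7.29×10⁻⁵ /K
Net overflow = V₀(β_liq − 3α_cont)ΔT
β − 3α = 1.00×10⁻³ − 7.29×10⁻⁵ = 9.271×10⁻⁴ /K; ΔT = 17.0 K
ΔV = 2170 × 9.271×10⁻⁴ × 17.0 = 34.2 mL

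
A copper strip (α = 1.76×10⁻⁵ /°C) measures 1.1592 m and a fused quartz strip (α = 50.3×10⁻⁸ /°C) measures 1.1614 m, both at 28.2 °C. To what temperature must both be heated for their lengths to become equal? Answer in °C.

L₁(1 + α₁ΔT) = L₂(1 + α₂ΔT) ⇒ ΔT = (L₂ − L₁)/(α₁L₁ − α₂L₂)
L₂ − L₁ = 1.1614 − 1.1592 = 2.20×10⁻³ m
α₁L₁ − α₂L₂ = 1.76×10⁻⁵×1.1592 − 50.3×10⁻⁸×1.1614 = 1.98177358×10⁻⁵ m/K
ΔT = 2.20×10⁻³ / 1.98177358×10⁻⁵ = 111.012 K
T = 28.2 + 111.012 = 139.212 °C

T = 139.2 °C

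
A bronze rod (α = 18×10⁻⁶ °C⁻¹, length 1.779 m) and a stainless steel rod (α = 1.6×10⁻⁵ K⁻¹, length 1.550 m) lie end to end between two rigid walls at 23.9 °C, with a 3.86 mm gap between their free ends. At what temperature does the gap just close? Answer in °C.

T = 91.8 °C

α₁L₁ = 3.2022×10⁻⁵ m/K, α₂L₂ = 2.480×10⁻⁵ m/K → total 5.6822×10⁻⁵ m/K
ΔT = g/(α₁L₁+α₂L₂) = 3.86×10⁻³ / 5.6822×10⁻⁵ = 67.931 K
T = 23.9 + 67.931 = 91.831 °C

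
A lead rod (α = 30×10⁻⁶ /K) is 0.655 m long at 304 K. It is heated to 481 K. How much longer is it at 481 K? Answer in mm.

|ΔT| = |481 − 304| = 177 K
ΔL = αL₀ΔT = (30×10⁻⁶)(0.655)(177) = 3.48×10⁻³ m

ΔL = 3.48 mm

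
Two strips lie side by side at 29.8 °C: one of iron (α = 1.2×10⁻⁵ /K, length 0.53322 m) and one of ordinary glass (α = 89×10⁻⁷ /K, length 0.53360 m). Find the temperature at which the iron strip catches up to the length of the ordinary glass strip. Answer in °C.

T = 260.2 °C

L₁(1 + α₁ΔT) = L₂(1 + α₂ΔT) ⇒ ΔT = (L₂ − L₁)/(α₁L₁ − α₂L₂)
L₂ − L₁ = 0.53360 − 0.53322 = 3.80×10⁻⁴ m
α₁L₁ − α₂L₂ = 1.2×10⁻⁵×0.53322 − 89×10⁻⁷×0.53360 = 1.6496×10⁻⁶ m/K
ΔT = 3.80×10⁻⁴ / 1.6496×10⁻⁶ = 230.359 K
T = 29.8 + 230.359 = 260.159 °C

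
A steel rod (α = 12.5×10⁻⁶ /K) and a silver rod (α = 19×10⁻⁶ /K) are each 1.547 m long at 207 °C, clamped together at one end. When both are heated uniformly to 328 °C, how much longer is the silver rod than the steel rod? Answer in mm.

1.22 mm

ΔT = 121 K
steel: ΔL = 12.5×10⁻⁶ × 1.547 m × 121 = 2.3398×10⁻³ m = 2.3398 mm
silver: ΔL = 19×10⁻⁶ × 1.547 m × 121 = 3.5566×10⁻³ m = 3.5566 mm
difference = 3.5566 − 2.3398 = 1.2168 mm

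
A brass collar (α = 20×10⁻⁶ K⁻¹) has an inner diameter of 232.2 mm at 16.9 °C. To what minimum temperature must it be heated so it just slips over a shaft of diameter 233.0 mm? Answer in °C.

T = 189 °C

Required Δd = 233.0 − 232.2 = 0.8 mm
Δd = αd₀ΔT ⇒ ΔT = Δd/(αd₀) = 0.8 / (20×10⁻⁶ × 232.2) = 172.27 K
T_min = 16.9 + 172.27 = 189.17 °C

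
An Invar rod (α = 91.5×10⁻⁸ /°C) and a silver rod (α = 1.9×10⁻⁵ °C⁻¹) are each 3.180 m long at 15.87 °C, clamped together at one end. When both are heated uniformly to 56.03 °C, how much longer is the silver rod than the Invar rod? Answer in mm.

ΔT = 40.16 K
Invar: ΔL = 91.5×10⁻⁸ × 3.180 m × 40.16 = 1.1685×10⁻⁴ m = 0.11685 mm
silver: ΔL = 1.9×10⁻⁵ × 3.180 m × 40.16 = 2.4265×10⁻³ m = 2.4265 mm
difference = 2.4265 − 0.11685 = 2.30965 mm

2.31 mm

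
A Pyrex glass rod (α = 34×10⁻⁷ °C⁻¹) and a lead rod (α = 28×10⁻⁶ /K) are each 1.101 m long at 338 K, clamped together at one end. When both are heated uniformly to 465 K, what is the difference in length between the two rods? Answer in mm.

ΔT = 127 K
Pyrex glass: ΔL = 34×10⁻⁷ × 1.101 m × 127 = 4.7541×10⁻⁴ m = 0.47541 mm
lead: ΔL = 28×10⁻⁶ × 1.101 m × 127 = 3.9152×10⁻³ m = 3.9152 mm
difference = 3.9152 − 0.47541 = 3.43979 mm

3.44 mm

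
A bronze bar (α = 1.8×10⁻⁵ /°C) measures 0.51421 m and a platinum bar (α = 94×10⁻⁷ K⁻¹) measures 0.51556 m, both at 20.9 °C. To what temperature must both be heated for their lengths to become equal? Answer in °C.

Equal length when α₁L₁ΔT − α₂L₂ΔT = L₂ − L₁ = 1.35×10⁻³ m
α₁L₁ = 9.25578×10⁻⁶, α₂L₂ = 4.846264×10⁻⁶ → Δ(αL) = 4.409516×10⁻⁶ m/K
ΔT = 1.35×10⁻³ / 4.409516×10⁻⁶ = 306.156 K, so T = 20.9 + 306.156 = 327.056 °C

T = 327.1 °C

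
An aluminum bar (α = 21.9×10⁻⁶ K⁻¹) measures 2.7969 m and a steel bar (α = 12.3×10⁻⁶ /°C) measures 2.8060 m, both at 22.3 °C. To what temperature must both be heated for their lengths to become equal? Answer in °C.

L₁(1 + α₁ΔT) = L₂(1 + α₂ΔT) ⇒ ΔT = (L₂ − L₁)/(α₁L₁ − α₂L₂)
L₂ − L₁ = 2.8060 − 2.7969 = 9.10×10⁻³ m
α₁L₁ − α₂L₂ = 21.9×10⁻⁶×2.7969 − 12.3×10⁻⁶×2.8060 = 2.673831×10⁻⁵ m/K
ΔT = 9.10×10⁻³ / 2.673831×10⁻⁵ = 340.336 K
T = 22.3 + 340.336 = 362.636 °C

T = 362.6 °C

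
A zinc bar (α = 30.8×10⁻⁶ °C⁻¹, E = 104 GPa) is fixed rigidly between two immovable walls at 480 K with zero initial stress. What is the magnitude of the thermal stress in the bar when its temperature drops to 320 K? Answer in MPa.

σ = 513 MPa

Fully constrained: the free strain ε = αΔT is blocked, so σ = Eε = EαΔT.
|ΔT| = 160 K
σ = 104×10⁹ × 30.8×10⁻⁶ × 160 = 5.13×10⁸ Pa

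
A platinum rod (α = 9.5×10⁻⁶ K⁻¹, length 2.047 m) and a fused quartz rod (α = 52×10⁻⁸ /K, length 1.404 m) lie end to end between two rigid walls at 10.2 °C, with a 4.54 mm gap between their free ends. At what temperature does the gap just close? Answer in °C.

T = 235 °C

Gap closes when ΔL₁ + ΔL₂ = 4.54 mm = 4.54×10⁻³ m
(α₁L₁ + α₂L₂)ΔT = g
α₁L₁ + α₂L₂ = 9.5×10⁻⁶×2.047 + 52×10⁻⁸×1.404 = 2.017658×10⁻⁵ m/K
ΔT = 4.54×10⁻³ / 2.017658×10⁻⁵ = 225.01 K
T = 10.2 + 225.01 = 235.21 °C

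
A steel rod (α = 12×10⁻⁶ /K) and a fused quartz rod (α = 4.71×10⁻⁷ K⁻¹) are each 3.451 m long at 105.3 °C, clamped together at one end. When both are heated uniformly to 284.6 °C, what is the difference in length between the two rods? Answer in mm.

ΔT = 179.3 K
steel: ΔL = 12×10⁻⁶ × 3.451 m × 179.3 = 7.4252×10⁻³ m = 7.4252 mm
fused quartz: ΔL = 4.71×10⁻⁷ × 3.451 m × 179.3 = 2.9144×10⁻⁴ m = 0.29144 mm
difference = 7.4252 − 0.29144 = 7.13376 mm

7.13 mm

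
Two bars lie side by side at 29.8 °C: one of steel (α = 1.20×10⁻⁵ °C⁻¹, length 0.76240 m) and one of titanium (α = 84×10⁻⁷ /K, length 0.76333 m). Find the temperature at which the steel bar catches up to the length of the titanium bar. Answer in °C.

T = 369.6 °C

L₁(1 + α₁ΔT) = L₂(1 + α₂ΔT) ⇒ ΔT = (L₂ − L₁)/(α₁L₁ − α₂L₂)
L₂ − L₁ = 0.76333 − 0.76240 = 9.30×10⁻⁴ m
α₁L₁ − α₂L₂ = 1.20×10⁻⁵×0.76240 − 84×10⁻⁷×0.76333 = 2.736828×10⁻⁶ m/K
ΔT = 9.30×10⁻⁴ / 2.736828×10⁻⁶ = 339.809 K
T = 29.8 + 339.809 = 369.609 °C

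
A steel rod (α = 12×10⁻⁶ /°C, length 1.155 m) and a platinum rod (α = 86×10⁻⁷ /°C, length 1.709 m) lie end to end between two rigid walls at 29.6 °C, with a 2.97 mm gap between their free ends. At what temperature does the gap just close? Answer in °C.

T = 134 °C

α₁L₁ = 1.386×10⁻⁵ m/K, α₂L₂ = 1.46974×10⁻⁵ m/K → total 2.85574×10⁻⁵ m/K
ΔT = g/(α₁L₁+α₂L₂) = 2.97×10⁻³ / 2.85574×10⁻⁵ = 104.00 K
T = 29.6 + 104.00 = 133.60 °C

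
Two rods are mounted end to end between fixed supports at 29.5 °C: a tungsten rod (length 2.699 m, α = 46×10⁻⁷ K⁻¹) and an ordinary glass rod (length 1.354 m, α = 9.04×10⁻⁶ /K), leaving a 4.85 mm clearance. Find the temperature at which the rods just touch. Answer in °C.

α₁L₁ = 1.24154×10⁻⁵ m/K, α₂L₂ = 1.224016×10⁻⁵ m/K → total 2.465556×10⁻⁵ m/K
ΔT = g/(α₁L₁+α₂L₂) = 4.85×10⁻³ / 2.465556×10⁻⁵ = 196.71 K
T = 29.5 + 196.71 = 226.21 °C

T = 226 °C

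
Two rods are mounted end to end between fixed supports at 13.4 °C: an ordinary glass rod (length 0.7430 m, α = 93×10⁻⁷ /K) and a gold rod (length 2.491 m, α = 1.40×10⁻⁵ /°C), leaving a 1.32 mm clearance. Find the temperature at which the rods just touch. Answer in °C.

T = 45.0 °C

α₁L₁ = 6.9099×10⁻⁶ m/K, α₂L₂ = 3.4874×10⁻⁵ m/K → total 4.17839×10⁻⁵ m/K
ΔT = g/(α₁L₁+α₂L₂) = 1.32×10⁻³ / 4.17839×10⁻⁵ = 31.591 K
T = 13.4 + 31.591 = 44.991 °C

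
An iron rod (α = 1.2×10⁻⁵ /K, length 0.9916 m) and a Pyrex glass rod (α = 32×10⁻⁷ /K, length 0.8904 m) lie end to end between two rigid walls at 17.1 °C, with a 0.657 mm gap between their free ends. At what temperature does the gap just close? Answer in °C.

T = 61.6 °C

α₁L₁ = 1.18992×10⁻⁵ m/K, α₂L₂ = 2.84928×10⁻⁶ m/K → total 1.474848×10⁻⁵ m/K
ΔT = g/(α₁L₁+α₂L₂) = 6.57×10⁻⁴ / 1.474848×10⁻⁵ = 44.547 K
T = 17.1 + 44.547 = 61.647 °C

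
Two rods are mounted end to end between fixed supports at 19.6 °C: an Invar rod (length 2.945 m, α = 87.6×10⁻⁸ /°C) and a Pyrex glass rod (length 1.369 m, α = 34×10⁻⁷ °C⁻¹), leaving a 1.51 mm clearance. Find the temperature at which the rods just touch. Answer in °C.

α₁L₁ = 2.57982×10⁻⁶ m/K, α₂L₂ = 4.6546×10⁻⁶ m/K → total 7.23442×10⁻⁶ m/K
ΔT = g/(α₁L₁+α₂L₂) = 1.51×10⁻³ / 7.23442×10⁻⁶ = 208.72 K
T = 19.6 + 208.72 = 228.32 °C

T = 228 °C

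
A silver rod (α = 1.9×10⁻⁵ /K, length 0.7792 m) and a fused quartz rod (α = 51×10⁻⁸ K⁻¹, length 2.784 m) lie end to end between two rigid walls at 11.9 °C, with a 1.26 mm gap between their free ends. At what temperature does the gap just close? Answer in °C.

T = 89.6 °C

Gap closes when ΔL₁ + ΔL₂ = 1.26 mm = 1.26×10⁻³ m
(α₁L₁ + α₂L₂)ΔT = g
α₁L₁ + α₂L₂ = 1.9×10⁻⁵×0.7792 + 51×10⁻⁸×2.784 = 1.622464×10⁻⁵ m/K
ΔT = 1.26×10⁻³ / 1.622464×10⁻⁵ = 77.660 K
T = 11.9 + 77.660 = 89.560 °C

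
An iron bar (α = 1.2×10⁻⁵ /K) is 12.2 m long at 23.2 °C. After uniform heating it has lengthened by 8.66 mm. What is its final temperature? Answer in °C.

ΔL = αL₀ΔT ⇒ ΔT = ΔL / (αL₀)
ΔT = 8.66×10⁻³ m / (1.2×10⁻⁵ × 12.2 m) = 59.153 K
T = 23.2 + 59.153 = 82.353 °C

T = 82.4 °C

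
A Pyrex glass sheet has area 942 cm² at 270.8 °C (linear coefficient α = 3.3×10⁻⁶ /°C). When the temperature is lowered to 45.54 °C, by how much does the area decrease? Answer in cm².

ΔA = 1.40 cm²

Area coefficient ≈ 2α; |ΔT| = 225.26 K
ΔA = 2αA₀ΔT = 2(3.3×10⁻⁶)(942)(225.26) = 1.40 cm²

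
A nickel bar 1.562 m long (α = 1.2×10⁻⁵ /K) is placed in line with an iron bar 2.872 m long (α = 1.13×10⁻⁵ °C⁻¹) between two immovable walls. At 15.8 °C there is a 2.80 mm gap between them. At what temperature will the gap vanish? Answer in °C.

α₁L₁ = 1.8744×10⁻⁵ m/K, α₂L₂ = 3.24536×10⁻⁵ m/K → total 5.11976×10⁻⁵ m/K
ΔT = g/(α₁L₁+α₂L₂) = 2.80×10⁻³ / 5.11976×10⁻⁵ = 54.690 K
T = 15.8 + 54.690 = 70.490 °C

T = 70.5 °C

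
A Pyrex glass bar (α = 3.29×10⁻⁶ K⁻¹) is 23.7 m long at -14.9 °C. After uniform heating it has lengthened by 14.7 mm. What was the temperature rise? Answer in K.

ΔT = 189 K

ΔL = αL₀ΔT ⇒ ΔT = ΔL / (αL₀)
ΔT = 14.7×10⁻³ m / (3.29×10⁻⁶ × 23.7 m) = 188.53 K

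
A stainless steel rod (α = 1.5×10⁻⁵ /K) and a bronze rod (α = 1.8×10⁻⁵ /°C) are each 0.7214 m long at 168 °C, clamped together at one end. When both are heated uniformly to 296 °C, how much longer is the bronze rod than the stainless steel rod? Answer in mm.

ΔT = 128 K
stainless steel: ΔL = 1.5×10⁻⁵ × 0.7214 m × 128 = 1.3851×10⁻³ m = 1.3851 mm
bronze: ΔL = 1.8×10⁻⁵ × 0.7214 m × 128 = 1.6621×10⁻³ m = 1.6621 mm
difference = 1.6621 − 1.3851 = 0.2770 mm

0.277 mm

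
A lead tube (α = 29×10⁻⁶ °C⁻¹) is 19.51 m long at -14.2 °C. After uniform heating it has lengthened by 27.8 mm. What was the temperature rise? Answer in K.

ΔT = 49.1 K

ΔL = αL₀ΔT ⇒ ΔT = ΔL / (αL₀)
ΔT = 27.8×10⁻³ m / (29×10⁻⁶ × 19.51 m) = 49.135 K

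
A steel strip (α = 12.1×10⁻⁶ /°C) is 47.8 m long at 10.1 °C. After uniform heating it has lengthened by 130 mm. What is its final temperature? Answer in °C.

T = 235 °C

ΔL = αL₀ΔT ⇒ ΔT = ΔL / (αL₀)
ΔT = 130×10⁻³ m / (12.1×10⁻⁶ × 47.8 m) = 224.77 K
T = 10.1 + 224.77 = 234.87 °C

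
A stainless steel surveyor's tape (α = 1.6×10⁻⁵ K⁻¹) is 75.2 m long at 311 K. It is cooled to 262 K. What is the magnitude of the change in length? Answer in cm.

ΔL = 5.90 cm

|ΔT| = |262 − 311| = 49 K
ΔL = αL₀ΔT = (1.6×10⁻⁵)(75.2)(49) = 5.90×10⁻² m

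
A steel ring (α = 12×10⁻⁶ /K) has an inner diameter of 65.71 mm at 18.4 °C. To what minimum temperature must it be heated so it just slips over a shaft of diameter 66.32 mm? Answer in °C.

Required Δd = 66.32 − 65.71 = 0.61 mm
Δd = αd₀ΔT ⇒ ΔT = Δd/(αd₀) = 0.61 / (12×10⁻⁶ × 65.71) = 773.60 K
T_min = 18.4 + 773.60 = 792.00 °C

T = 792 °C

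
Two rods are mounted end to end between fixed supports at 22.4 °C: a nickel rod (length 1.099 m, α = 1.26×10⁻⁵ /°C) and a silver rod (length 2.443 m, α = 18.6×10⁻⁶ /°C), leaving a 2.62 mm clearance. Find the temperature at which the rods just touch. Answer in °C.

Gap closes when ΔL₁ + ΔL₂ = 2.62 mm = 2.62×10⁻³ m
(α₁L₁ + α₂L₂)ΔT = g
α₁L₁ + α₂L₂ = 1.26×10⁻⁵×1.099 + 18.6×10⁻⁶×2.443 = 5.92872×10⁻⁵ m/K
ΔT = 2.62×10⁻³ / 5.92872×10⁻⁵ = 44.192 K
T = 22.4 + 44.192 = 66.592 °C

T = 66.6 °C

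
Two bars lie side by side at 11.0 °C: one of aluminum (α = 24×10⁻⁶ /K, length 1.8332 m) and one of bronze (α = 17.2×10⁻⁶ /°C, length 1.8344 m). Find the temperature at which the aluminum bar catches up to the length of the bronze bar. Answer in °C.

T = 107.4 °C

L₁(1 + α₁ΔT) = L₂(1 + α₂ΔT) ⇒ ΔT = (L₂ − L₁)/(α₁L₁ − α₂L₂)
L₂ − L₁ = 1.8344 − 1.8332 = 1.20×10⁻³ m
α₁L₁ − α₂L₂ = 24×10⁻⁶×1.8332 − 17.2×10⁻⁶×1.8344 = 1.244512×10⁻⁵ m/K
ΔT = 1.20×10⁻³ / 1.244512×10⁻⁵ = 96.423 K
T = 11.0 + 96.423 = 107.423 °C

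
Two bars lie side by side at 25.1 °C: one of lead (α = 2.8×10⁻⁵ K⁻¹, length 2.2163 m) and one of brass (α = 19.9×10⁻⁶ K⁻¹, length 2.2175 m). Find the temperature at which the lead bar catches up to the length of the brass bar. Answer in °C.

T = 92.03 °C

Equal length when α₁L₁ΔT − α₂L₂ΔT = L₂ − L₁ = 1.20×10⁻³ m
α₁L₁ = 6.20564×10⁻⁵, α₂L₂ = 4.412825×10⁻⁵ → Δ(αL) = 1.792815×10⁻⁵ m/K
ΔT = 1.20×10⁻³ / 1.792815×10⁻⁵ = 66.9338 K, so T = 25.1 + 66.9338 = 92.0338 °C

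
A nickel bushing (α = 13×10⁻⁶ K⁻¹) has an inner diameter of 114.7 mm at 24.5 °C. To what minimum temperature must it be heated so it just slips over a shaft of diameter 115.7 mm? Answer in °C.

T = 695 °C

Required Δd = 115.7 − 114.7 = 1.0 mm
Δd = αd₀ΔT ⇒ ΔT = Δd/(αd₀) = 1.0 / (13×10⁻⁶ × 114.7) = 670.65 K
T_min = 24.5 + 670.65 = 695.15 °C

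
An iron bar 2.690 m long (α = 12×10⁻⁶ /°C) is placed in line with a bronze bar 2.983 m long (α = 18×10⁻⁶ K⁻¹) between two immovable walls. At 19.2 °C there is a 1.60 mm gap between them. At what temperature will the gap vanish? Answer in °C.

T = 37.8 °C

α₁L₁ = 3.228×10⁻⁵ m/K, α₂L₂ = 5.3694×10⁻⁵ m/K → total 8.5974×10⁻⁵ m/K
ΔT = g/(α₁L₁+α₂L₂) = 1.60×10⁻³ / 8.5974×10⁻⁵ = 18.610 K
T = 19.2 + 18.610 = 37.810 °C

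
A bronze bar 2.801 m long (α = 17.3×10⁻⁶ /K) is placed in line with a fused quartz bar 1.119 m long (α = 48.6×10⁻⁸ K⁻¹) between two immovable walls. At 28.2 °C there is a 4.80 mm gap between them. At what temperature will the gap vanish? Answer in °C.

α₁L₁ = 4.84573×10⁻⁵ m/K, α₂L₂ = 5.43834×10⁻⁷ m/K → total 4.9001134×10⁻⁵ m/K
ΔT = g/(α₁L₁+α₂L₂) = 4.80×10⁻³ / 4.9001134×10⁻⁵ = 97.96 K
T = 28.2 + 97.96 = 126.16 °C

T = 126 °C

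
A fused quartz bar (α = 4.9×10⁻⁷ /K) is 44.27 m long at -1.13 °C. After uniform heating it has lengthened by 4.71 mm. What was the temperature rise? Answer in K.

ΔT = 217 K

ΔL = αL₀ΔT ⇒ ΔT = ΔL / (αL₀)
ΔT = 4.71×10⁻³ m / (4.9×10⁻⁷ × 44.27 m) = 217.13 K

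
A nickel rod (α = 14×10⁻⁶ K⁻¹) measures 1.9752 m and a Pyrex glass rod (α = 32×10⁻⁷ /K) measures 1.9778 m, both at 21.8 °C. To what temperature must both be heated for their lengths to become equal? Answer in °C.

T = 143.7 °C

L₁(1 + α₁ΔT) = L₂(1 + α₂ΔT) ⇒ ΔT = (L₂ − L₁)/(α₁L₁ − α₂L₂)
L₂ − L₁ = 1.9778 − 1.9752 = 2.60×10⁻³ m
α₁L₁ − α₂L₂ = 14×10⁻⁶×1.9752 − 32×10⁻⁷×1.9778 = 2.132384×10⁻⁵ m/K
ΔT = 2.60×10⁻³ / 2.132384×10⁻⁵ = 121.929 K
T = 21.8 + 121.929 = 143.729 °C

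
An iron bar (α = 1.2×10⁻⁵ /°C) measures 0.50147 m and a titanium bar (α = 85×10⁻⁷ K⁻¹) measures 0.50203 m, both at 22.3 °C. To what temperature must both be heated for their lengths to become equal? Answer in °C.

L₁(1 + α₁ΔT) = L₂(1 + α₂ΔT) ⇒ ΔT = (L₂ − L₁)/(α₁L₁ − α₂L₂)
L₂ − L₁ = 0.50203 − 0.50147 = 5.60×10⁻⁴ m
α₁L₁ − α₂L₂ = 1.2×10⁻⁵×0.50147 − 85×10⁻⁷×0.50203 = 1.750385×10⁻⁶ m/K
ΔT = 5.60×10⁻⁴ / 1.750385×10⁻⁶ = 319.930 K
T = 22.3 + 319.930 = 342.230 °C

T = 342.2 °C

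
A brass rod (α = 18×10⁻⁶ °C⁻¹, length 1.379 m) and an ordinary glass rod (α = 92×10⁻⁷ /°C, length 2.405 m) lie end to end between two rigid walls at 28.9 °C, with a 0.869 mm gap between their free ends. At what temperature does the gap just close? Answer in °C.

Gap closes when ΔL₁ + ΔL₂ = 0.869 mm = 8.69×10⁻⁴ m
(α₁L₁ + α₂L₂)ΔT = g
α₁L₁ + α₂L₂ = 18×10⁻⁶×1.379 + 92×10⁻⁷×2.405 = 4.6948×10⁻⁵ m/K
ΔT = 8.69×10⁻⁴ / 4.6948×10⁻⁵ = 18.510 K
T = 28.9 + 18.510 = 47.410 °C

T = 47.4 °C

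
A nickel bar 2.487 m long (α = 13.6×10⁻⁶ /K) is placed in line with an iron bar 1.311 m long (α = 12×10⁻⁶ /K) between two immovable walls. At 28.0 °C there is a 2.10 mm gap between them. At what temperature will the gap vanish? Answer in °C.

T = 70.4 °C

Gap closes when ΔL₁ + ΔL₂ = 2.10 mm = 2.10×10⁻³ m
(α₁L₁ + α₂L₂)ΔT = g
α₁L₁ + α₂L₂ = 13.6×10⁻⁶×2.487 + 12×10⁻⁶×1.311 = 4.95552×10⁻⁵ m/K
ΔT = 2.10×10⁻³ / 4.95552×10⁻⁵ = 42.377 K
T = 28.0 + 42.377 = 70.377 °C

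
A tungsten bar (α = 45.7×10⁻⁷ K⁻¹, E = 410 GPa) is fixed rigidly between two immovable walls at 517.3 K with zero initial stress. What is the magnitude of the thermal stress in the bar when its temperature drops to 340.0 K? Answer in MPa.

Fully constrained: the free strain ε = αΔT is blocked, so σ = Eε = EαΔT.
|ΔT| = 177.3 K
σ = 410×10⁹ × 45.7×10⁻⁷ × 177.3 = 3.32×10⁸ Pa

σ = 332 MPa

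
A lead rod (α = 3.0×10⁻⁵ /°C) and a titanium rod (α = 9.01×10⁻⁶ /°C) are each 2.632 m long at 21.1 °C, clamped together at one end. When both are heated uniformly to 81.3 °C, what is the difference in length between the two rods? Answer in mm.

3.33 mm

ΔT = 60.2 K
lead: ΔL = 3.0×10⁻⁵ × 2.632 m × 60.2 = 4.7534×10⁻³ m = 4.7534 mm
titanium: ΔL = 9.01×10⁻⁶ × 2.632 m × 60.2 = 1.4276×10⁻³ m = 1.4276 mm
difference = 4.7534 − 1.4276 = 3.3258 mm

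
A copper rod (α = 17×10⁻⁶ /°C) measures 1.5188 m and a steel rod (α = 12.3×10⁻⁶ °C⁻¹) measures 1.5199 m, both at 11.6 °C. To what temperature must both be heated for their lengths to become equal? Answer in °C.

T = 166.0 °C

Equal length when α₁L₁ΔT − α₂L₂ΔT = L₂ − L₁ = 1.10×10⁻³ m
α₁L₁ = 2.58196×10⁻⁵, α₂L₂ = 1.869477×10⁻⁵ → Δ(αL) = 7.12483×10⁻⁶ m/K
ΔT = 1.10×10⁻³ / 7.12483×10⁻⁶ = 154.390 K, so T = 11.6 + 154.390 = 165.990 °C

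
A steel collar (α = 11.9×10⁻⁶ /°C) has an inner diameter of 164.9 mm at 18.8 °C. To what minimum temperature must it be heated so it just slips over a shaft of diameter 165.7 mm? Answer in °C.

Required Δd = 165.7 − 164.9 = 0.8 mm
Δd = αd₀ΔT ⇒ ΔT = Δd/(αd₀) = 0.8 / (11.9×10⁻⁶ × 164.9) = 407.68 K
T_min = 18.8 + 407.68 = 426.48 °C

T = 426 °C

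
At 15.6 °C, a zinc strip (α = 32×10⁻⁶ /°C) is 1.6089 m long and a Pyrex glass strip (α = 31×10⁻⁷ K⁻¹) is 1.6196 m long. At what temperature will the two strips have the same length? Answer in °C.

T = 245.9 °C

Equal length when α₁L₁ΔT − α₂L₂ΔT = L₂ − L₁ = 1.07×10⁻² m
α₁L₁ = 5.14848×10⁻⁵, α₂L₂ = 5.02076×10⁻⁶ → Δ(αL) = 4.646404×10⁻⁵ m/K
ΔT = 1.07×10⁻² / 4.646404×10⁻⁵ = 230.286 K, so T = 15.6 + 230.286 = 245.886 °C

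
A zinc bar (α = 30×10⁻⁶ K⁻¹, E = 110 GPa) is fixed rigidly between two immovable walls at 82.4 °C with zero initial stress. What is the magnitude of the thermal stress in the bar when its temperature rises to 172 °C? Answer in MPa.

Fully constrained: the free strain ε = αΔT is blocked, so σ = Eε = EαΔT.
|ΔT| = 89.6 K
σ = 110×10⁹ × 30×10⁻⁶ × 89.6 = 2.96×10⁸ Pa

σ = 296 MPa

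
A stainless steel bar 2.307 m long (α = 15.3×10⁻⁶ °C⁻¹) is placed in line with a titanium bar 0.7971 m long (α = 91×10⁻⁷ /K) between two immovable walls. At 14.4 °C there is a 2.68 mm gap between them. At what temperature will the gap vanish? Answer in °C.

Gap closes when ΔL₁ + ΔL₂ = 2.68 mm = 2.68×10⁻³ m
(α₁L₁ + α₂L₂)ΔT = g
α₁L₁ + α₂L₂ = 15.3×10⁻⁶×2.307 + 91×10⁻⁷×0.7971 = 4.255071×10⁻⁵ m/K
ΔT = 2.68×10⁻³ / 4.255071×10⁻⁵ = 62.984 K
T = 14.4 + 62.984 = 77.384 °C

T = 77.4 °C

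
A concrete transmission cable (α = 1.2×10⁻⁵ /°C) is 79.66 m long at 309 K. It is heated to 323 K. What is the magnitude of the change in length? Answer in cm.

|ΔT| = |323 − 309| = 14 K
ΔL = αL₀ΔT = (1.2×10⁻⁵)(79.66)(14) = 1.34×10⁻² m

ΔL = 1.34 cm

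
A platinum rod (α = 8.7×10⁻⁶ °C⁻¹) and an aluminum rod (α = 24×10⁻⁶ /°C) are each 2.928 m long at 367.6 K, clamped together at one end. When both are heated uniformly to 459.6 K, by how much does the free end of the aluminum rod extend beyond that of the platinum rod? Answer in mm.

ΔT = 92.0 K
platinum: ΔL = 8.7×10⁻⁶ × 2.928 m × 92.0 = 2.3436×10⁻³ m = 2.3436 mm
aluminum: ΔL = 24×10⁻⁶ × 2.928 m × 92.0 = 6.4650×10⁻³ m = 6.4650 mm
difference = 6.4650 − 2.3436 = 4.1214 mm

4.12 mm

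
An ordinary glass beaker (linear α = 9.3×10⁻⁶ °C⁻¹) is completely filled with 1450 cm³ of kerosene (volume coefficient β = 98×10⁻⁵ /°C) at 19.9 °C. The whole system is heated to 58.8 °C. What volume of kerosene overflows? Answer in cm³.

53.7 cm³

The beaker also expands: β_container ≈ 3α = 2.79×10⁻⁵ /K
Net overflow = V₀(β_liq − 3α_cont)ΔT
β − 3α = 9.80×10⁻⁴ − 2.79×10⁻⁵ = 9.521×10⁻⁴ /K; ΔT = 38.9 K
ΔV = 1450 × 9.521×10⁻⁴ × 38.9 = 53.7 cm³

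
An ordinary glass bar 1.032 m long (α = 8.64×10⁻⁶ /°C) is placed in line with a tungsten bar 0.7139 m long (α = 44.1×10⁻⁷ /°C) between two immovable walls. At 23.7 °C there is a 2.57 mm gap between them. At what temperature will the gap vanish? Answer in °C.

α₁L₁ = 8.91648×10⁻⁶ m/K, α₂L₂ = 3.148299×10⁻⁶ m/K → total 1.2064779×10⁻⁵ m/K
ΔT = g/(α₁L₁+α₂L₂) = 2.57×10⁻³ / 1.2064779×10⁻⁵ = 213.02 K
T = 23.7 + 213.02 = 236.72 °C

T = 237 °C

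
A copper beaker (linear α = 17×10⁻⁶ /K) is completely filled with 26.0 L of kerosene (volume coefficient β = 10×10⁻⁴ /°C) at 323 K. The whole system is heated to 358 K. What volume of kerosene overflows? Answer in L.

0.864 L

The beaker also expands: β_container ≈ 3α = 5.1×10⁻⁵ /K
Net overflow = V₀(β_liq − 3α_cont)ΔT
β − 3α = 1.00×10⁻³ − 5.1×10⁻⁵ = 9.49×10⁻⁴ /K; ΔT = 35 K
ΔV = 26.0 × 9.49×10⁻⁴ × 35 = 0.864 L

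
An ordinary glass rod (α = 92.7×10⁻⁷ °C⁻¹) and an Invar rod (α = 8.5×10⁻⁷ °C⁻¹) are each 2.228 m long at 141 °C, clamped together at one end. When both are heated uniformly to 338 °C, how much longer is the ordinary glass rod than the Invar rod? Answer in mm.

3.70 mm

ΔT = 197 K
ordinary glass: ΔL = 92.7×10⁻⁷ × 2.228 m × 197 = 4.0688×10⁻³ m = 4.0688 mm
Invar: ΔL = 8.5×10⁻⁷ × 2.228 m × 197 = 3.7308×10⁻⁴ m = 0.37308 mm
difference = 4.0688 − 0.37308 = 3.69572 mm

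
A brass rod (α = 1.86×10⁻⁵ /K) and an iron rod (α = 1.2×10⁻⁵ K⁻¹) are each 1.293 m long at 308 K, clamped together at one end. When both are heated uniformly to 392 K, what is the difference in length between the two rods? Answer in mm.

ΔT = 84 K
brass: ΔL = 1.86×10⁻⁵ × 1.293 m × 84 = 2.0202×10⁻³ m = 2.0202 mm
iron: ΔL = 1.2×10⁻⁵ × 1.293 m × 84 = 1.3033×10⁻³ m = 1.3033 mm
difference = 2.0202 − 1.3033 = 0.7169 mm

0.717 mm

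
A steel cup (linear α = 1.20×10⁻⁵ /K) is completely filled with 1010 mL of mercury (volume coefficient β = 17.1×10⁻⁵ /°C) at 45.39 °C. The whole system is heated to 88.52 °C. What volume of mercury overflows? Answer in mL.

The cup also expands: β_container ≈ 3α = 3.6×10⁻⁵ /K
Net overflow = V₀(β_liq − 3α_cont)ΔT
β − 3α = 1.71×10⁻⁴ − 3.6×10⁻⁵ = 1.35×10⁻⁴ /K; ΔT = 43.13 K
ΔV = 1010 × 1.35×10⁻⁴ × 43.13 = 5.88 mL

5.88 mL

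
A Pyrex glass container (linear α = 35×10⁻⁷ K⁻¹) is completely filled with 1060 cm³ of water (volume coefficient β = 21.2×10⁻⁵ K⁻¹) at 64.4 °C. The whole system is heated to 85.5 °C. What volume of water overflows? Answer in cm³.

4.51 cm³

The container also expands: β_container ≈ 3α = 1.05×10⁻⁵ /K
Net overflow = V₀(β_liq − 3α_cont)ΔT
β − 3α = 2.12×10⁻⁴ − 1.05×10⁻⁵ = 2.015×10⁻⁴ /K; ΔT = 21.1 K
ΔV = 1060 × 2.015×10⁻⁴ × 21.1 = 4.51 cm³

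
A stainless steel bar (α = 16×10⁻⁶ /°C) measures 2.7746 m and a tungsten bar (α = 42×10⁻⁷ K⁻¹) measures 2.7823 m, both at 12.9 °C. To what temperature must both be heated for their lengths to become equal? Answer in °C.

L₁(1 + α₁ΔT) = L₂(1 + α₂ΔT) ⇒ ΔT = (L₂ − L₁)/(α₁L₁ − α₂L₂)
L₂ − L₁ = 2.7823 − 2.7746 = 7.70×10⁻³ m
α₁L₁ − α₂L₂ = 16×10⁻⁶×2.7746 − 42×10⁻⁷×2.7823 = 3.270794×10⁻⁵ m/K
ΔT = 7.70×10⁻³ / 3.270794×10⁻⁵ = 235.417 K
T = 12.9 + 235.417 = 248.317 °C

T = 248.3 °C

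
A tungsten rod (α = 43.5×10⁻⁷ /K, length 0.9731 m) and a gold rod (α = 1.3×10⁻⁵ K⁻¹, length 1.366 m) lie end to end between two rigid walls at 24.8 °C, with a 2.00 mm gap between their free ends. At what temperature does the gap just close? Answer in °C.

T = 116 °C

α₁L₁ = 4.232985×10⁻⁶ m/K, α₂L₂ = 1.7758×10⁻⁵ m/K → total 2.1990985×10⁻⁵ m/K
ΔT = g/(α₁L₁+α₂L₂) = 2.00×10⁻³ / 2.1990985×10⁻⁵ = 90.95 K
T = 24.8 + 90.95 = 115.75 °C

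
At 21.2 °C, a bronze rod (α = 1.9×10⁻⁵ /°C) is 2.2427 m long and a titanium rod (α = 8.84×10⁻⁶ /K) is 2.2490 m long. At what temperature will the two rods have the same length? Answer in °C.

T = 298.4 °C

Equal length when α₁L₁ΔT − α₂L₂ΔT = L₂ − L₁ = 6.30×10⁻³ m
α₁L₁ = 4.26113×10⁻⁵, α₂L₂ = 1.988116×10⁻⁵ → Δ(αL) = 2.273014×10⁻⁵ m/K
ΔT = 6.30×10⁻³ / 2.273014×10⁻⁵ = 277.165 K, so T = 21.2 + 277.165 = 298.365 °C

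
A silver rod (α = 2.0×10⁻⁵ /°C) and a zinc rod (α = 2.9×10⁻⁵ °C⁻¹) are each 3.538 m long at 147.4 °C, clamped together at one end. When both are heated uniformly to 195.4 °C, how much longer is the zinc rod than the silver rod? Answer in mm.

1.53 mm

ΔT = 48.0 K
silver: ΔL = 2.0×10⁻⁵ × 3.538 m × 48.0 = 3.3965×10⁻³ m = 3.3965 mm
zinc: ΔL = 2.9×10⁻⁵ × 3.538 m × 48.0 = 4.9249×10⁻³ m = 4.9249 mm
difference = 4.9249 − 3.3965 = 1.5284 mm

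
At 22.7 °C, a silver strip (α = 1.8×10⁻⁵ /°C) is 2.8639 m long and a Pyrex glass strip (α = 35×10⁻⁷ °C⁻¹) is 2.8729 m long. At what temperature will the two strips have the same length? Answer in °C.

T = 239.6 °C

Equal length when α₁L₁ΔT − α₂L₂ΔT = L₂ − L₁ = 9.00×10⁻³ m
α₁L₁ = 5.15502×10⁻⁵, α₂L₂ = 1.005515×10⁻⁵ → Δ(αL) = 4.149505×10⁻⁵ m/K
ΔT = 9.00×10⁻³ / 4.149505×10⁻⁵ = 216.893 K, so T = 22.7 + 216.893 = 239.593 °C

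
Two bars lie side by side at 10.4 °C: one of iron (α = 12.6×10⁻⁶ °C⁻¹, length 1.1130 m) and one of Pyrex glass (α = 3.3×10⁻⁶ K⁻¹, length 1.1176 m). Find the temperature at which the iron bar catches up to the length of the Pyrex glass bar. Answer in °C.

T = 455.5 °C

L₁(1 + α₁ΔT) = L₂(1 + α₂ΔT) ⇒ ΔT = (L₂ − L₁)/(α₁L₁ − α₂L₂)
L₂ − L₁ = 1.1176 − 1.1130 = 4.60×10⁻³ m
α₁L₁ − α₂L₂ = 12.6×10⁻⁶×1.1130 − 3.3×10⁻⁶×1.1176 = 1.033572×10⁻⁵ m/K
ΔT = 4.60×10⁻³ / 1.033572×10⁻⁵ = 445.058 K
T = 10.4 + 445.058 = 455.458 °C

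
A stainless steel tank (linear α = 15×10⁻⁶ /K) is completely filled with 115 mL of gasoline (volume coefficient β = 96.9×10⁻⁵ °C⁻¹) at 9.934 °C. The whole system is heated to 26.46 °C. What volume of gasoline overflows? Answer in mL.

1.76 mL

The tank also expands: β_container ≈ 3α = 4.5×10⁻⁵ /K
Net overflow = V₀(β_liq − 3α_cont)ΔT
β − 3α = 9.69×10⁻⁴ − 4.5×10⁻⁵ = 9.24×10⁻⁴ /K; ΔT = 16.526 K
ΔV = 115 × 9.24×10⁻⁴ × 16.526 = 1.76 mL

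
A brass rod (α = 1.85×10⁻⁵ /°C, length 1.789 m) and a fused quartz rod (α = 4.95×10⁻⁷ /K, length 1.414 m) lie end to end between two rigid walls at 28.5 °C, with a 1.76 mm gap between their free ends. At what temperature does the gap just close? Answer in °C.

T = 80.6 °C

α₁L₁ = 3.30965×10⁻⁵ m/K, α₂L₂ = 6.9993×10⁻⁷ m/K → total 3.379643×10⁻⁵ m/K
ΔT = g/(α₁L₁+α₂L₂) = 1.76×10⁻³ / 3.379643×10⁻⁵ = 52.077 K
T = 28.5 + 52.077 = 80.577 °C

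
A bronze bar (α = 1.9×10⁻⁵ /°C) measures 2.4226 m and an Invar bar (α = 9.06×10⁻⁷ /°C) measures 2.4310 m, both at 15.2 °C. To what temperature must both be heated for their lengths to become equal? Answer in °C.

Equal length when α₁L₁ΔT − α₂L₂ΔT = L₂ − L₁ = 8.40×10⁻³ m
α₁L₁ = 4.60294×10⁻⁵, α₂L₂ = 2.202486×10⁻⁶ → Δ(αL) = 4.3826914×10⁻⁵ m/K
ΔT = 8.40×10⁻³ / 4.3826914×10⁻⁵ = 191.663 K, so T = 15.2 + 191.663 = 206.863 °C

T = 206.9 °C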